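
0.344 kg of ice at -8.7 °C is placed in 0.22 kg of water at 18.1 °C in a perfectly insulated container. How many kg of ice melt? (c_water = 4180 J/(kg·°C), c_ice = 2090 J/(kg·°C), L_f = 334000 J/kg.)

m_melted ≈ 0.0311 kg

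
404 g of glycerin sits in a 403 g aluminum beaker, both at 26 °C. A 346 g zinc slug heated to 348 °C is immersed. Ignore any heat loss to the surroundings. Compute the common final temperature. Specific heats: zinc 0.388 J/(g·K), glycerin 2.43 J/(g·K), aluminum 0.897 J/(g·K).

T_f ≈ 55.3 °C

With ΣQ=0 the equilibrium temperature is the m·c-weighted mean:
T_f = (134.25*348 + 981.72*26 + 361.49*26) / (134.25 + 981.72 + 361.49)
    = 81642 / 1477.5 ≈ 55.26 °C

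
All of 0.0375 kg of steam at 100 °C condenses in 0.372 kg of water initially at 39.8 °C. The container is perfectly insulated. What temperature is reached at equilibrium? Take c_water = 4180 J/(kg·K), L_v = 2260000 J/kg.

Let T be the final temperature. ΣQ_i = 0:
steam→water at 100 °C releases m L_v = 0.0375×2260000 = 84750
  condensate cools 100→T: 0.0375×4180×(T − 100) = 156.75(T − 100)
  original water: 1555(T − 39.8)
1711.7 T = 84750 + 15675 + 61887 = 162312
T ≈ 94.82 °C — below 100 °C, confirming all the steam condensed.

T_f ≈ 94.8 °C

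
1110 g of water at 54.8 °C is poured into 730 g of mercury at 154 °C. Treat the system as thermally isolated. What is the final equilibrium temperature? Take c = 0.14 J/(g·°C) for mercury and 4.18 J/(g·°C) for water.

With ΣQ=0 the equilibrium temperature is the m·c-weighted mean:
T_f = (102.2*154 + 4639.8*54.8) / (102.2 + 4639.8)
    = 270000 / 4742 ≈ 56.94 °C

T_f ≈ 56.9 °C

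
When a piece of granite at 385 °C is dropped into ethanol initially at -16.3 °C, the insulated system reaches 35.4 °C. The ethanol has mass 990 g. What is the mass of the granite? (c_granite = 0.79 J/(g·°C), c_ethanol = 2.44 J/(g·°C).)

m ≈ 452 g

|Q_granite| = |Q_ethanol|:
m×0.79×(385 − 35.4) = 990×2.44×(35.4 − (-16.3))
276.18 m = 124887  ⇒  m ≈ 452.2 g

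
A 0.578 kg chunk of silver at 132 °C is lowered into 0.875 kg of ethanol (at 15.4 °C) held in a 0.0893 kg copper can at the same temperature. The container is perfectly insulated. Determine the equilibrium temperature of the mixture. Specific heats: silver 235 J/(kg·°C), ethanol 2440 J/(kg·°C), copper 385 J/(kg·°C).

T_f ≈ 22.3 °C

T_f is the heat-capacity-weighted average of the initial temperatures:
T_f = (135.83×132 + 2135×15.4 + 34.38×15.4) / (135.83 + 2135 + 34.38)
    = 51338 / 2305.2 ≈ 22.27 °C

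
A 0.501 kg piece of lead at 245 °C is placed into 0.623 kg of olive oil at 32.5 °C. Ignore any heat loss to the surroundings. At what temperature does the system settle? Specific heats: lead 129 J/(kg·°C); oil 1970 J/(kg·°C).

T_f is the heat-capacity-weighted average of the initial temperatures:
T_f = (64.63·245 + 1227.3·32.5) / (64.63 + 1227.3)
    = 55722 / 1291.9 ≈ 43.13 °C

T_f ≈ 43.1 °C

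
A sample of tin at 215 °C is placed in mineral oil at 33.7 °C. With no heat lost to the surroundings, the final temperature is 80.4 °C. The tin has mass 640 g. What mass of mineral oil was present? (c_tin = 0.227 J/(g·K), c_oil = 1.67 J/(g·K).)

|Q_tin| = |Q_oil|:
640·0.227·(215 − 80.4) = m·1.67·(80.4 − 33.7)
77.99 m = 19555  ⇒  m ≈ 250.7 g

m ≈ 251 g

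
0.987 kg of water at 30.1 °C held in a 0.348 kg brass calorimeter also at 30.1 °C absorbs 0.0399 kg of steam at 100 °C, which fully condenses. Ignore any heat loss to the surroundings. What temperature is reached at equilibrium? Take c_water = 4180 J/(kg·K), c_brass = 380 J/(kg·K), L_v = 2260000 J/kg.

T_f ≈ 53.1 °C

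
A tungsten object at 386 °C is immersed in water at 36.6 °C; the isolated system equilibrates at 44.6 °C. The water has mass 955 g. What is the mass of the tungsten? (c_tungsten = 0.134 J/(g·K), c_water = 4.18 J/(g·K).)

m ≈ 698 g

Conservation of energy gives ΣQ = 0:
m×0.134×(44.6 − 386) + 955×4.18×(44.6 − 36.6) = 0
-45.75 m = -31935
m = -31935/-45.75 ≈ 698.1 g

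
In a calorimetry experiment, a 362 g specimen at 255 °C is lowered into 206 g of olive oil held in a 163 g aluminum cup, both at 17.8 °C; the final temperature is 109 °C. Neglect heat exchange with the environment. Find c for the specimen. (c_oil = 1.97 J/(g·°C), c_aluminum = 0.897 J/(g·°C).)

Let T be the final temperature. ΣQ_i = 0:
362·c·(109 − 255) + 206·1.97·(109 − 17.8) + 163·0.897·(109 − 17.8) = 0
-52852 c = -50345
c = -50345/-52852 ≈ 0.9526 J/(g·°C)

c ≈ 0.953 J/(g·°C)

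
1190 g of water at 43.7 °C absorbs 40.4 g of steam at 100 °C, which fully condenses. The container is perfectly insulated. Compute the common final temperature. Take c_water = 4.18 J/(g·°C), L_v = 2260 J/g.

T_f ≈ 63.3 °C

Taking heat into each body as positive, Σ m c ΔT = 0:
latent heat released on condensation: 40.4×2260 = 91304
  condensate cools 100→T: 40.4×4.18×(T − 100) = 168.87(T − 100)
  original water: 4974.2(T − 43.7)
5143.1 T = 91304 + 16887 + 217373 = 325564
T ≈ 63.30 °C, under the boiling point, so the assumption holds.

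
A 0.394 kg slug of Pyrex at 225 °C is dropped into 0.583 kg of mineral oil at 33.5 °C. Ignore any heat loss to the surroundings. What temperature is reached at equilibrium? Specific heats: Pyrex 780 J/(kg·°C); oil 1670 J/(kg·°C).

T_f is the heat-capacity-weighted average of the initial temperatures:
T_f = (307.32*225 + 973.61*33.5) / (307.32 + 973.61)
    = 101763 / 1280.9 ≈ 79.44 °C

T_f ≈ 79.4 °C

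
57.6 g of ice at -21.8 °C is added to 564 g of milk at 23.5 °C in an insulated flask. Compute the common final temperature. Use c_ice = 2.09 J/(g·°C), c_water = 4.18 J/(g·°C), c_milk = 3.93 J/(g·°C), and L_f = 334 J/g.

Net heat exchanged in the isolated system is zero:
ice -21.8→0 °C: 57.6·2.09·21.8 = 2624.4
  fusion: m_ice L_f = 57.6·334 = 19238
  meltwater 0→T: 57.6·4.18·T = 240.77 T
  milk cools: 564·3.93·(T − 23.5) = 2216.5(T − 23.5)
2457.3 T = 52088 − 21863 = 30225
T ≈ 12.30 °C (positive, so assuming full melt was valid).

T_f ≈ 12.3 °C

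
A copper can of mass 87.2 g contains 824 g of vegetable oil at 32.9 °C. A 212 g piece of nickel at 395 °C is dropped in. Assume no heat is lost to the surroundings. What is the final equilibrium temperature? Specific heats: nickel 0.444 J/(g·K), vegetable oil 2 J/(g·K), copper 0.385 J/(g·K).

T_f ≈ 52.1 °C

T_f is the heat-capacity-weighted average of the initial temperatures:
T_f = (94.13*395 + 1648*32.9 + 33.57*32.9) / (94.13 + 1648 + 33.57)
    = 92504 / 1775.7 ≈ 52.09 °C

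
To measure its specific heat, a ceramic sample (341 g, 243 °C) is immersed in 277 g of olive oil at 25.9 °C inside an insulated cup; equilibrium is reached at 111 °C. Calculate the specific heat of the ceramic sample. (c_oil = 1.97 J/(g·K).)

Heat lost by the ceramic sample = heat gained by the oil:
341·c·(243 − 111) = 277·1.97·(111 − 25.9)
45012 c = 46438  ⇒  c ≈ 1.032 J/(g·K)

c ≈ 1.03 J/(g·K)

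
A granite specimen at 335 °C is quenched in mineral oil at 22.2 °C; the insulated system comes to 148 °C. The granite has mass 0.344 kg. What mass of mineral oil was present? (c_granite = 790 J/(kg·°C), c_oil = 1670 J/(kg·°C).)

m ≈ 0.242 kg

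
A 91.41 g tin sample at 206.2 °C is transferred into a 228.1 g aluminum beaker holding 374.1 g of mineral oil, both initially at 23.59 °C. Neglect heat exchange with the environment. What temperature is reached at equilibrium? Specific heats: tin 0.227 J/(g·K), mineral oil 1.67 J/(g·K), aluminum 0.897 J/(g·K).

Taking heat into each body as positive, Σ m c ΔT = 0:
91.41*0.227*(T − 206.2) + 374.1*1.67*(T − 23.59) + 228.1*0.897*(T − 23.59) = 0
850.1 T = 23843
T = 23843 / 850.1 = 28 °C

T_f ≈ 28.0 °C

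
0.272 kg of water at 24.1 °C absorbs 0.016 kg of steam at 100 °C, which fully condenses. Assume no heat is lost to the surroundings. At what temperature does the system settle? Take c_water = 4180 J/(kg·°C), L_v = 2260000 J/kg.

T_f ≈ 58.4 °C

Taking heat into each body as positive, Σ m c ΔT = 0:
steam→water at 100 °C releases m L_v = 0.016·2260000 = 36160; condensed water 100 °C→T: 66.88(T − 100); original water: 1137(T − 24.1)
1203.8 T = 36160 + 6688 + 27401 = 70249
T ≈ 58.35 °C (< 100 °C, so full condensation is consistent).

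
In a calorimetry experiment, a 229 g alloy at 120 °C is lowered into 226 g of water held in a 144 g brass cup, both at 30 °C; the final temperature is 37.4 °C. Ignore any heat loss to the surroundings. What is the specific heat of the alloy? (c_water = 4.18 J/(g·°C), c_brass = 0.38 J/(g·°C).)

Conservation of energy gives ΣQ = 0:
229·c·(37.4 − 120) + 226·4.18·(37.4 − 30) + 144·0.38·(37.4 − 30) = 0
-18915 c = -7395.6
c = -7395.6/-18915 ≈ 0.391 J/(g·°C)

c ≈ 0.391 J/(g·°C)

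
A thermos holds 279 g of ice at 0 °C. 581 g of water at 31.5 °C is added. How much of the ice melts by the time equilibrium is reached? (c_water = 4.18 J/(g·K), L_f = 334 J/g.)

Heat available from the water dropping to 0 °C: 581×4.18×31.5 = 76500 J.
Melting all 279 g of ice would need 279×334 = 93186 J.
That's not enough to melt it all — equilibrium is at 0 °C with ice remaining.
Mass melted = 76500/334 ≈ 229 g.

m_melted ≈ 229 g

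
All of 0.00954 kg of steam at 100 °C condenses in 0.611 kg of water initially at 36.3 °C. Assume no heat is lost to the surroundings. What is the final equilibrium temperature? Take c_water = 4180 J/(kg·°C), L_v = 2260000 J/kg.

Setting the total heat transfer to zero:
steam→water at 100 °C releases m L_v = 0.00954×2260000 = 21560; condensed water 100 °C→T: 39.88(T − 100); original water: 2554(T − 36.3)
2593.9 T = 21560 + 3987.7 + 92709 = 118258
T ≈ 45.59 °C, under the boiling point, so the assumption holds.

T_f ≈ 45.6 °C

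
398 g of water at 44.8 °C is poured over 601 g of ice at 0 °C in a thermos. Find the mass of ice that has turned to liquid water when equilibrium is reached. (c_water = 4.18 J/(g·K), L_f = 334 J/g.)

Water can give up m c ΔT = 398×4.18×44.8 = 74531 J before reaching 0 °C.
To melt every bit of ice: 601×334 = 200734 J.
Since 74531 < 200734 J, not all the ice melts; equilibrium is at 0 °C.
m_melt = 74531 / L_f = 223.1 g.

m_melted ≈ 223 g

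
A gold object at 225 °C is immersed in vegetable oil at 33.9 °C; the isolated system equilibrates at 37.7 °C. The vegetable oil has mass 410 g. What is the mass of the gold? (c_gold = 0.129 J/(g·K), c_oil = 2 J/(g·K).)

m ≈ 129 g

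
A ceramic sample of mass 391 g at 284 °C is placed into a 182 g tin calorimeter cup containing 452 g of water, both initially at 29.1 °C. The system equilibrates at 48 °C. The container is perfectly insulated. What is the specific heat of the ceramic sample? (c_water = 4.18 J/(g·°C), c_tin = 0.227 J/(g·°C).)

c ≈ 0.395 J/(g·°C)

Conservation of energy gives ΣQ = 0:
391×c×(48 − 284) + 452×4.18×(48 − 29.1) + 182×0.227×(48 − 29.1) = 0
-92276 c = -36490
c = -36490/-92276 ≈ 0.3954 J/(g·°C)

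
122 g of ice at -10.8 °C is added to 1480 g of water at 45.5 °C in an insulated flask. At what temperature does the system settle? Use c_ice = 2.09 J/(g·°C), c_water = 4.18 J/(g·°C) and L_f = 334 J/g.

T_f ≈ 35.5 °C

Energy balance with sensible and latent terms:
warm ice to 0 °C: 122×2.09×(0 − (-10.8)) = 2753.8; latent heat to melt: 122×334 = 40748; meltwater 0→T: 122×4.18×T = 509.96 T; water cools: 1480×4.18×(T − 45.5) = 6186.4(T − 45.5)
6696.4 T = 281481 − 43502 = 237979
T ≈ 35.54 °C (positive, so assuming full melt was valid).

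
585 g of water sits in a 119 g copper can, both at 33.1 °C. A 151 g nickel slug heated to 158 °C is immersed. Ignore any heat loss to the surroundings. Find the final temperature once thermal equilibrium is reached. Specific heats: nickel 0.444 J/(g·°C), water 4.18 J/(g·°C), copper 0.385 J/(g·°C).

T_f ≈ 36.4 °C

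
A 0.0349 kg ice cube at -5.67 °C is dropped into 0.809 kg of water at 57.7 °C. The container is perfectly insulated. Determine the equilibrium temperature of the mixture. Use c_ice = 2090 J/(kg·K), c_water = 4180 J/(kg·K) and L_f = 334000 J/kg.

T_f ≈ 51.9 °C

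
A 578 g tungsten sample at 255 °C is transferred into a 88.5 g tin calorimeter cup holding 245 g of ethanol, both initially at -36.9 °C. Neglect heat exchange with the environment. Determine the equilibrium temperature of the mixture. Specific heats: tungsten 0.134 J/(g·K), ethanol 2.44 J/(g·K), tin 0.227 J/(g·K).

Setting the total heat transfer to zero:
578×0.134×(T − 255) + 245×2.44×(T − (-36.9)) + 88.5×0.227×(T − (-36.9)) = 0
(77.45 + 597.8 + 20.09) T = 77.45×255 + 597.8×(-36.9) + 20.09×(-36.9)
T = -3049.9/695.34 ≈ -4.39 °C

T_f ≈ -4.4 °C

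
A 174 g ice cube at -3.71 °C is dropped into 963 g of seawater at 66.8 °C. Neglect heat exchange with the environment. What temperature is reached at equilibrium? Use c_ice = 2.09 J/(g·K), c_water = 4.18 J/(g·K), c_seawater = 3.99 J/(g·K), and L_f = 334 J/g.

T_f ≈ 43.2 °C

Taking heat into each body as positive, Σ m c ΔT = 0:
warm ice to 0 °C: 174·2.09·(0 − (-3.71)) = 1349.2; latent heat to melt: 174·334 = 58116; meltwater 0→T: 174·4.18·T = 727.32 T; seawater cools: 963·3.99·(T − 66.8) = 3842.4(T − 66.8)
4569.7 T = 256670 − 59465 = 197205
T ≈ 43.16 °C — above 0 °C, consistent with complete melting.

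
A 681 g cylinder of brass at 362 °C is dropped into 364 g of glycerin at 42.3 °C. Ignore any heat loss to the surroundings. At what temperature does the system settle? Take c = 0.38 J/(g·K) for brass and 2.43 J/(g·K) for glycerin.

T_f ≈ 114.7 °C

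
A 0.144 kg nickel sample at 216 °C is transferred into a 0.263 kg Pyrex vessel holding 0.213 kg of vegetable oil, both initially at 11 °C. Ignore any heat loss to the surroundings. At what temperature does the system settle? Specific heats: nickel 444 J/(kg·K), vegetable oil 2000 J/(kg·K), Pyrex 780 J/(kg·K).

T_f ≈ 29.9 °C

With ΣQ=0 the equilibrium temperature is the m·c-weighted mean:
T_f = (63.94*216 + 426*11 + 205.14*11) / (63.94 + 426 + 205.14)
    = 20753 / 695.08 ≈ 29.86 °C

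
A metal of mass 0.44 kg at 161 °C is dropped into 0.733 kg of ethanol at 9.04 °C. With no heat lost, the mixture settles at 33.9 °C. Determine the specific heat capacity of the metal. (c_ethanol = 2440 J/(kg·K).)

m_s c (T_s − T_f) = m_ethanol c_ethanol (T_f − T_0):
0.44×c×(161 − 33.9) = 0.733×2440×(33.9 − 9.04)
55.92 c = 44463  ⇒  c ≈ 795.1 J/(kg·K)

c ≈ 795 J/(kg·K)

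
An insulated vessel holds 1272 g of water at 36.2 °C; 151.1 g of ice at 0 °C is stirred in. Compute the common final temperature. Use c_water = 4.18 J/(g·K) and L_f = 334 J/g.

Net heat exchanged in the isolated system is zero:
melt ice: 151.1×334 = 50467
  meltwater 0→T: 151.1×4.18×T = 631.6 T
  water cools: 1272×4.18×(T − 36.2) = 5317(T − 36.2)
5948.6 T = 192474 − 50467 = 142007
T ≈ 23.87 °C. Since T > 0 °C, the all-ice-melts assumption holds.

T_f ≈ 23.9 °C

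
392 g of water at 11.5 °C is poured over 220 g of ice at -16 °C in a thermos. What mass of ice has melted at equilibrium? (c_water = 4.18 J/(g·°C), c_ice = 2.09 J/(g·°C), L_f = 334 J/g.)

m_melted ≈ 34.4 g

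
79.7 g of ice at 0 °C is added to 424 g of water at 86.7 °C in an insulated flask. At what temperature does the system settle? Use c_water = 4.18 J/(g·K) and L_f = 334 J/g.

Taking heat into each body as positive, Σ m c ΔT = 0:
melt ice: 79.7·334 = 26620; warm the meltwater: 333.15 T; water cools: 424·4.18·(T − 86.7) = 1772.3(T − 86.7)
2105.5 T = 153660 − 26620 = 127040
T ≈ 60.34 °C (positive, so assuming full melt was valid).

T_f ≈ 60.3 °C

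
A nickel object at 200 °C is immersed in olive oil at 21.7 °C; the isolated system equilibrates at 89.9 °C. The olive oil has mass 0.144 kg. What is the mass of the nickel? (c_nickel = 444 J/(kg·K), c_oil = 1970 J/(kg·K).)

Conservation of energy gives ΣQ = 0:
m·444·(89.9 − 200) + 0.144·1970·(89.9 − 21.7) = 0
-48884 m = -19347
m = -19347/-48884 ≈ 0.3958 kg

m ≈ 0.396 kg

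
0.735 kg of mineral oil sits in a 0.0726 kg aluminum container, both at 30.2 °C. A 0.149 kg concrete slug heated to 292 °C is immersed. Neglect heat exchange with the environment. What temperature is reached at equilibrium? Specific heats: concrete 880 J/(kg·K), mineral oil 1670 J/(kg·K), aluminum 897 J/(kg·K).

Energy conservation, ΣQ = 0:
0.149*880*(T − 292) + 0.735*1670*(T − 30.2) + 0.0726*897*(T − 30.2) = 0
(131.12 + 1227.5 + 65.12) T = 131.12*292 + 1227.5*30.2 + 65.12*30.2
T = 77323 / 1423.7 = 54.3 °C

T_f ≈ 54.3 °C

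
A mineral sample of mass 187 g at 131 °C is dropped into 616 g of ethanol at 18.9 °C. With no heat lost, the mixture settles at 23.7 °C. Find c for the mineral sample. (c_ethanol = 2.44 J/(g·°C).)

c ≈ 0.36 J/(g·°C)

Conservation of energy gives ΣQ = 0:
187×c×(23.7 − 131) + 616×2.44×(23.7 − 18.9) = 0
-20065 c = -7214.6
c = -7214.6/-20065 ≈ 0.3596 J/(g·°C)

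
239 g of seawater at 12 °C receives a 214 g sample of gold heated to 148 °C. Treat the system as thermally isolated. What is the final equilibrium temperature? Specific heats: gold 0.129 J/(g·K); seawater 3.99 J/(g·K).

Setting the total heat transfer to zero:
214*0.129*(T − 148) + 239*3.99*(T − 12) = 0
27.61(T − 148) + 953.61(T − 12) = 0
(27.61 + 953.61) T = 27.61*148 + 953.61*12
T = 15529/981.22 ≈ 15.83 °C

T_f ≈ 15.8 °C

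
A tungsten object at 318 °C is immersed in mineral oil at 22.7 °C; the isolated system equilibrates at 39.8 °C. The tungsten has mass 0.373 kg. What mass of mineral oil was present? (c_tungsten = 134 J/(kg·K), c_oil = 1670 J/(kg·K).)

m ≈ 0.487 kg

Let T be the final temperature. ΣQ_i = 0:
0.373×134×(39.8 − 318) + m×1670×(39.8 − 22.7) = 0
28557 m = 13905
m = 13905/28557 ≈ 0.4869 kg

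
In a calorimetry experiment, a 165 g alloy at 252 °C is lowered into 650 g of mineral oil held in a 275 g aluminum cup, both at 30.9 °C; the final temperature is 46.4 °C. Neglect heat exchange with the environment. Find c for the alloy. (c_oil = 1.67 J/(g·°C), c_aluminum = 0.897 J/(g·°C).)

c ≈ 0.609 J/(g·°C)

Setting the total heat transfer to zero:
165·c·(46.4 − 252) + 650·1.67·(46.4 − 30.9) + 275·0.897·(46.4 − 30.9) = 0
-33924 c = -20649
c = -20649/-33924 ≈ 0.6087 J/(g·°C)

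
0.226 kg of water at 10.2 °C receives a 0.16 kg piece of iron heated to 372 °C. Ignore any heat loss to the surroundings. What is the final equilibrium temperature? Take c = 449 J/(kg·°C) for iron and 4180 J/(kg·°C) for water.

T_f ≈ 35.8 °C

Setting the total heat transfer to zero:
0.16*449*(T − 372) + 0.226*4180*(T − 10.2) = 0
71.84(T − 372) + 944.68(T − 10.2) = 0
1016.5 T = 36360
T = 36360 / 1016.5 = 35.8 °C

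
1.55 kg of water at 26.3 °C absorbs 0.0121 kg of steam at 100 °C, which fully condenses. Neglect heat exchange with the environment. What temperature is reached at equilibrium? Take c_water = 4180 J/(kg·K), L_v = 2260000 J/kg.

T_f ≈ 31.1 °C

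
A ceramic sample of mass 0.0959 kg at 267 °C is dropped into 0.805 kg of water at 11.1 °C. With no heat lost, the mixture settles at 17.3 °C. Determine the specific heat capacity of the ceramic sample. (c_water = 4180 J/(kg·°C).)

Setting the total heat transfer to zero:
0.0959·c·(17.3 − 267) + 0.805·4180·(17.3 − 11.1) = 0
-23.95 c = -20862
c = -20862/-23.95 ≈ 871.2 J/(kg·°C)

c ≈ 871 J/(kg·°C)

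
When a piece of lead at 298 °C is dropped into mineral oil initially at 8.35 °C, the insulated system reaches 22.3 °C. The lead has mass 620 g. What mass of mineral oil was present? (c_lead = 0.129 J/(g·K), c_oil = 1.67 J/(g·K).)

m ≈ 947 g

Heat lost by the lead = heat gained by the oil:
620·0.129·(298 − 22.3) = m·1.67·(22.3 − 8.35)
23.3 m = 22050  ⇒  m ≈ 946.5 g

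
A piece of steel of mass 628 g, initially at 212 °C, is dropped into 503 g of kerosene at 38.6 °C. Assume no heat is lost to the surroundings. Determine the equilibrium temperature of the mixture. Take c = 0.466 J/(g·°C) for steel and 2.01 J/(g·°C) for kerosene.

Energy conservation, ΣQ = 0:
628·0.466·(T − 212) + 503·2.01·(T − 38.6) = 0
292.65(T − 212) + 1011(T − 38.6) = 0
(292.65 + 1011) T = 292.65·212 + 1011·38.6
T = 101067 / 1303.7 = 77.5 °C

T_f ≈ 77.5 °C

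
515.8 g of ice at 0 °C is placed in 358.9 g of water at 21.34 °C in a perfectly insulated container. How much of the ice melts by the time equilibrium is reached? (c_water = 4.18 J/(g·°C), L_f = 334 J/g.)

Heat available from the water dropping to 0 °C: 358.9·4.18·21.34 = 32014 J.
Melting all 515.8 g of ice would need 515.8·334 = 172277 J.
32014 J < 172277 J, so only part of the ice melts and the system sits at 0 °C.
m_melted·334 = 32014  ⇒  m_melted ≈ 95.85 g.

m_melted ≈ 95.9 g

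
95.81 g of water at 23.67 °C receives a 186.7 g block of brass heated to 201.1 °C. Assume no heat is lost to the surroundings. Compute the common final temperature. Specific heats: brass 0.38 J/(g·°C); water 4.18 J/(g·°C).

Heat lost by the brass equals heat gained by the water:
186.7*0.38*(201.1 − T) = 95.81*4.18*(T − 23.67)
70.95(201.1 − T) = 400.49(T − 23.67)
471.43 T = 23747  ⇒  T ≈ 50.37 °C

T_f ≈ 50.4 °C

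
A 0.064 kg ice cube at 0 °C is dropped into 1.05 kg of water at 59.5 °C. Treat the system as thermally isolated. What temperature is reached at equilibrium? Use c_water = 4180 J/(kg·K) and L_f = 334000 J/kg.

Heat gained plus heat lost sum to zero:
fusion: m_ice L_f = 0.064×334000 = 21376; warm the meltwater: 267.52 T; water: 4389(T − 59.5)
4656.5 T = 261146 − 21376 = 239770
T ≈ 51.49 °C (positive, so assuming full melt was valid).

T_f ≈ 51.5 °C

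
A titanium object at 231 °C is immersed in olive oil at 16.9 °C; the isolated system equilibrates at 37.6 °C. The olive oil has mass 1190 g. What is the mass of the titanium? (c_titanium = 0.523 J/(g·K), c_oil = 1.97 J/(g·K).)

Heat gained plus heat lost sum to zero:
m×0.523×(37.6 − 231) + 1190×1.97×(37.6 − 16.9) = 0
-101.15 m = -48527
m = -48527/-101.15 ≈ 479.8 g

m ≈ 480 g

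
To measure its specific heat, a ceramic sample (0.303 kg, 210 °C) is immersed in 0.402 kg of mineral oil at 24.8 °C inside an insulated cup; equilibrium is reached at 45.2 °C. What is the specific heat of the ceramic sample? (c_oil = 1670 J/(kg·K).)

Heat lost by the ceramic sample = heat gained by the oil:
0.303×c×(210 − 45.2) = 0.402×1670×(45.2 − 24.8)
49.93 c = 13695  ⇒  c ≈ 274.3 J/(kg·K)

c ≈ 274 J/(kg·K)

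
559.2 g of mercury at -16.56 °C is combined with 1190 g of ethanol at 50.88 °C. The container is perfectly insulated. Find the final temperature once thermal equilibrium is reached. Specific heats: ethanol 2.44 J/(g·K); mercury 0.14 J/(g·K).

T_f ≈ 49.1 °C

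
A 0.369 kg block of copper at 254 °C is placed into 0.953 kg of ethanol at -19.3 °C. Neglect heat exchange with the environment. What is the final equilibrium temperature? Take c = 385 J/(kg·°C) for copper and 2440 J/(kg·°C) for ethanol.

Energy conservation, ΣQ = 0:
0.369*385*(T − 254) + 0.953*2440*(T − (-19.3)) = 0
142.06(T − 254) + 2325.3(T − (-19.3)) = 0
2467.4 T = -8794.2
T = -8794.2/2467.4 ≈ -3.56 °C

T_f ≈ -3.6 °C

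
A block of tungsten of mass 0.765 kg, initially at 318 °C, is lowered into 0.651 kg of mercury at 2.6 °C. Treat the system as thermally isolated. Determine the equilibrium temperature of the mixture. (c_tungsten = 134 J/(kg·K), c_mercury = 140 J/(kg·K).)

T_f ≈ 169.6 °C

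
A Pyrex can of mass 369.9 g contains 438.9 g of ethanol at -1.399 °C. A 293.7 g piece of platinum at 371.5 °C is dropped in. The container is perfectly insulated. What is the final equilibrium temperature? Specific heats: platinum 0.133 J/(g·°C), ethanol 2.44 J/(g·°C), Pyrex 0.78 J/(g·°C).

T_f ≈ 9.0 °C

T_f is the heat-capacity-weighted average of the initial temperatures:
T_f = (39.06·371.5 + 1070.9·(-1.399) + 288.52·(-1.399)) / (39.06 + 1070.9 + 288.52)
    = 12610 / 1398.5 ≈ 9.02 °C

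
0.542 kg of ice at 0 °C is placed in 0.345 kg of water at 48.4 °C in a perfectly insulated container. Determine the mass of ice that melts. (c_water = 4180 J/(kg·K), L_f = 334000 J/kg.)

m_melted ≈ 0.209 kg

Heat available from the water dropping to 0 °C: 0.345×4180×48.4 = 69798 J.
To melt every bit of ice: 0.542×334000 = 181028 J.
That's not enough to melt it all — equilibrium is at 0 °C with ice remaining.
m_melt = 69798 / L_f = 0.209 kg.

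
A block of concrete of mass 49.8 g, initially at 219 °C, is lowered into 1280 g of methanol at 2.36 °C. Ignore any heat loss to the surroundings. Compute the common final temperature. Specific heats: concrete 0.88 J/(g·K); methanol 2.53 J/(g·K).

T_f = Σ m_i c_i T_i / Σ m_i c_i:
T_f = (43.82·219 + 3238.4·2.36) / (43.82 + 3238.4)
    = 17240 / 3282.2 ≈ 5.25 °C

T_f ≈ 5.3 °C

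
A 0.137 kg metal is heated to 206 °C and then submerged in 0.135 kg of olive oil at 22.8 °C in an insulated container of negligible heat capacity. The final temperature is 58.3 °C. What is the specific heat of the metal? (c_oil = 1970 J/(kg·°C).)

Taking heat into each body as positive, Σ m c ΔT = 0:
0.137·c·(58.3 − 206) + 0.135·1970·(58.3 − 22.8) = 0
-20.23 c = -9441.2
c = -9441.2/-20.23 ≈ 466.6 J/(kg·°C)

c ≈ 467 J/(kg·°C)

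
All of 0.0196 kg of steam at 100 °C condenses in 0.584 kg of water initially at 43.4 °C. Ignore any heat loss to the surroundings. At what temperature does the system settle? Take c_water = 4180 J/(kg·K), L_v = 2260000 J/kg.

T_f ≈ 62.8 °C

Heat gained plus heat lost sum to zero:
condense steam: −0.0196·2260000 = −44296
  condensed water 100 °C→T: 81.93(T − 100)
  original water: 2441.1(T − 43.4)
2523 T = 44296 + 8192.8 + 105945 = 158433
T ≈ 62.79 °C, under the boiling point, so the assumption holds.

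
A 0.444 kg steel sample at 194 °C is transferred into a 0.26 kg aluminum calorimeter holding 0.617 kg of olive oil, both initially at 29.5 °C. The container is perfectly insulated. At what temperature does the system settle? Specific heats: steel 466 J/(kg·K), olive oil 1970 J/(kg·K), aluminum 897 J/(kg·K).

Heat gained plus heat lost sum to zero:
0.444×466×(T − 194) + 0.617×1970×(T − 29.5) + 0.26×897×(T − 29.5) = 0
206.9(T − 194) + 1215.5(T − 29.5) + 233.22(T − 29.5) = 0
(206.9 + 1215.5 + 233.22) T = 206.9×194 + 1215.5×29.5 + 233.22×29.5
T = 82876/1655.6 ≈ 50.06 °C

T_f ≈ 50.1 °C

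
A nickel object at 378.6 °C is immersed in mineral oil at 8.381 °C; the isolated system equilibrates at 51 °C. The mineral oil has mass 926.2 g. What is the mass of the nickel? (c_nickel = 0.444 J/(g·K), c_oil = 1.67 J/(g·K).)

m ≈ 453 g

Heat lost by the nickel = heat gained by the oil:
m·0.444·(378.6 − 51) = 926.2·1.67·(51 − 8.381)
145.45 m = 65921  ⇒  m ≈ 453.2 g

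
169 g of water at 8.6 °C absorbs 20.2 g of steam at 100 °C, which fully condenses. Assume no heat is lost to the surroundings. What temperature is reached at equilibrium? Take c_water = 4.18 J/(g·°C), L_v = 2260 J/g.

Setting the total heat transfer to zero:
condense steam: −20.2·2260 = −45652
  condensed water 100 °C→T: 84.44(T − 100)
  original water: 706.42(T − 8.6)
790.86 T = 45652 + 8443.6 + 6075.2 = 60171
T ≈ 76.08 °C, under the boiling point, so the assumption holds.

T_f ≈ 76.1 °C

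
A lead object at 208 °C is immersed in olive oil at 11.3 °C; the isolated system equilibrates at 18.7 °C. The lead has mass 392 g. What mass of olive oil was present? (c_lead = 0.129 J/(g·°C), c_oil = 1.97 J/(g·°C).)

m ≈ 657 g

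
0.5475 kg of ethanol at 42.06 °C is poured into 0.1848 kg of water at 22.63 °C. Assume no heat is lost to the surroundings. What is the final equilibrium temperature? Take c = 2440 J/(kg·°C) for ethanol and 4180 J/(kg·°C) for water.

Set heat shed by the hot body equal to heat absorbed by the cold body:
0.5475*2440*(42.06 − T) = 0.1848*4180*(T − 22.63)
1335.9(42.06 − T) = 772.46(T − 22.63)
2108.4 T = 73669  ⇒  T ≈ 34.94 °C

T_f ≈ 34.9 °C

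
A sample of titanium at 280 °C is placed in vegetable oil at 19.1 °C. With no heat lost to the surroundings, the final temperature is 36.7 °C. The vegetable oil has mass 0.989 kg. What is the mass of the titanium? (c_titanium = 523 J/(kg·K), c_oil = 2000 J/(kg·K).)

m ≈ 0.274 kg

|Q_titanium| = |Q_oil|:
m·523·(280 − 36.7) = 0.989·2000·(36.7 − 19.1)
127246 m = 34813  ⇒  m ≈ 0.2736 kg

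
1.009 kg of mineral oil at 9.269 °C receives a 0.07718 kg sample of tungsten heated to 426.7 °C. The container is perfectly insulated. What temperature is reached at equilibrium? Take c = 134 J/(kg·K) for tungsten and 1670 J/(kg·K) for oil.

T_f ≈ 11.8 °C

Heat lost by the tungsten equals heat gained by the oil:
0.07718·134·(426.7 − T) = 1.009·1670·(T − 9.269)
10.34(426.7 − T) = 1685(T − 9.269)
1695.4 T = 20032  ⇒  T ≈ 11.82 °C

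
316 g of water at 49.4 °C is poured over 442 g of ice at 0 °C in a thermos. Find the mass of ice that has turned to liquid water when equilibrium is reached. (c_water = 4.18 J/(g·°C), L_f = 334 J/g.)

Cooling the water to 0 °C releases 316×4.18×49.4 = 65251 J.
To melt every bit of ice: 442×334 = 147628 J.
65251 J < 147628 J, so only part of the ice melts and the system sits at 0 °C.
m_melt = 65251 / L_f = 195.4 g.

m_melted ≈ 195 g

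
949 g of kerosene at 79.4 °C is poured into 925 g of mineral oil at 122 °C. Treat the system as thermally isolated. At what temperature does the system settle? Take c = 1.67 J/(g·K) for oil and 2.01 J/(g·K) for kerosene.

Set heat shed by the hot body equal to heat absorbed by the cold body:
925×1.67×(122 − T) = 949×2.01×(T − 79.4)
1544.8(122 − T) = 1907.5(T − 79.4)
3452.2 T = 339914  ⇒  T ≈ 98.46 °C

T_f ≈ 98.5 °C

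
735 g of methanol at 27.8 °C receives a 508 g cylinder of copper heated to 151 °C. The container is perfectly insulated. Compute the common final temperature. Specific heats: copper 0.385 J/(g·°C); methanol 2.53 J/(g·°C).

T_f ≈ 39.5 °C

Conservation of energy gives ΣQ = 0:
508·0.385·(T − 151) + 735·2.53·(T − 27.8) = 0
(195.58 + 1859.5) T = 195.58·151 + 1859.5·27.8
T ≈ 39.52 °C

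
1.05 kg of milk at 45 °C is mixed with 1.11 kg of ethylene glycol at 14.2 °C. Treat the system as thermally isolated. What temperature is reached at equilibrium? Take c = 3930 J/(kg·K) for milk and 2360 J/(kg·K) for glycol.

T_f ≈ 33.0 °C

Net heat exchanged in the isolated system is zero:
1.05×3930×(T − 45) + 1.11×2360×(T − 14.2) = 0
(4126.5 + 2619.6) T = 4126.5×45 + 2619.6×14.2
T ≈ 33.04 °C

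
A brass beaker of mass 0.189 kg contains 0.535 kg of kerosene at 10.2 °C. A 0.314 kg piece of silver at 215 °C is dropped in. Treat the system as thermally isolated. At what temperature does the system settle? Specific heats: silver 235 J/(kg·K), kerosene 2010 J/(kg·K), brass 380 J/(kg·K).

T_f ≈ 22.6 °C

Let T be the final temperature. ΣQ_i = 0:
0.314*235*(T − 215) + 0.535*2010*(T − 10.2) + 0.189*380*(T − 10.2) = 0
(73.79 + 1075.4 + 71.82) T = 73.79*215 + 1075.4*10.2 + 71.82*10.2
T = 27566 / 1221 = 22.6 °C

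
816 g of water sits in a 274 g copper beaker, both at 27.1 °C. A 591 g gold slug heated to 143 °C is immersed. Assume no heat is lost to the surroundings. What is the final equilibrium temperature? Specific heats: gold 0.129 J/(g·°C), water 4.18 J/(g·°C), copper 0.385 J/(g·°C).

T_f ≈ 29.6 °C

With ΣQ=0 the equilibrium temperature is the m·c-weighted mean:
T_f = (76.24×143 + 3410.9×27.1 + 105.49×27.1) / (76.24 + 3410.9 + 105.49)
    = 106196 / 3592.6 ≈ 29.56 °C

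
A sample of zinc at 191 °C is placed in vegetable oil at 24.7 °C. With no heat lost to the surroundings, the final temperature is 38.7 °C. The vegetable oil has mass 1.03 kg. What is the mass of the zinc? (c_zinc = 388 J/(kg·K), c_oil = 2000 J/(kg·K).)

|Q_zinc| = |Q_oil|:
m·388·(191 − 38.7) = 1.03·2000·(38.7 − 24.7)
59092 m = 28840  ⇒  m ≈ 0.488 kg

m ≈ 0.488 kg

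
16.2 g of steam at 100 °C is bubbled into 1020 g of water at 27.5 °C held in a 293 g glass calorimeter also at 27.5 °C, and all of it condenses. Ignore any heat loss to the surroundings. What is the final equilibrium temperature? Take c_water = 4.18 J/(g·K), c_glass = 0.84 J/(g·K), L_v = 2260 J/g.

Heat gained plus heat lost sum to zero:
latent heat released on condensation: 16.2·2260 = 36612
  condensed water 100 °C→T: 67.72(T − 100)
  original water: 4263.6(T − 27.5)
  glass cup: 293·0.84·(T − 27.5) = 246.12(T − 27.5)
4577.4 T = 36612 + 6771.6 + 124017 = 167401
T ≈ 36.57 °C, under the boiling point, so the assumption holds.

T_f ≈ 36.6 °C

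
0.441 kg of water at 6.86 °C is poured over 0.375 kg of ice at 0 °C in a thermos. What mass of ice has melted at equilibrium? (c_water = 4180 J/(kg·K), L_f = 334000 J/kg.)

m_melted ≈ 0.0379 kg

Water can give up m c ΔT = 0.441·4180·6.86 = 12646 J before reaching 0 °C.
Fully melting the ice requires m_ice L_f = 0.375·334000 = 125250 J.
Since 12646 < 125250 J, not all the ice melts; equilibrium is at 0 °C.
Mass melted = 12646/334000 ≈ 0.03786 kg.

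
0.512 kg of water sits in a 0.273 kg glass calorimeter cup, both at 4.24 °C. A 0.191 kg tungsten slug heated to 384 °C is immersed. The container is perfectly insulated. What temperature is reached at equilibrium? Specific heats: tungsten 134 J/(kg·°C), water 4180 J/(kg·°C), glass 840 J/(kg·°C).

Let T be the final temperature. ΣQ_i = 0:
0.191×134×(T − 384) + 0.512×4180×(T − 4.24) + 0.273×840×(T − 4.24) = 0
(25.59 + 2140.2 + 229.32) T = 25.59×384 + 2140.2×4.24 + 229.32×4.24
T = 19875/2395.1 ≈ 8.30 °C

T_f ≈ 8.3 °C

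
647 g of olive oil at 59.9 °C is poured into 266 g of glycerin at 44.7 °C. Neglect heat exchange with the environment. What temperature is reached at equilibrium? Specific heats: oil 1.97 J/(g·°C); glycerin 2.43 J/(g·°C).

T_f ≈ 54.8 °C

Heat gained plus heat lost sum to zero:
647*1.97*(T − 59.9) + 266*2.43*(T − 44.7) = 0
1274.6(T − 59.9) + 646.38(T − 44.7) = 0
1921 T = 105241
T = 105241 / 1921 = 54.8 °C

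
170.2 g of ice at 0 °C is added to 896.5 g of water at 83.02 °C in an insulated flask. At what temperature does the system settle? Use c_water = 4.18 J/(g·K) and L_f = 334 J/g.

T_f ≈ 57.0 °C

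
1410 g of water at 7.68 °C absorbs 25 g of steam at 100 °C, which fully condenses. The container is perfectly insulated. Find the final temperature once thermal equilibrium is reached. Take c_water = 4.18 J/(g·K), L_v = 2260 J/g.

T_f ≈ 18.7 °C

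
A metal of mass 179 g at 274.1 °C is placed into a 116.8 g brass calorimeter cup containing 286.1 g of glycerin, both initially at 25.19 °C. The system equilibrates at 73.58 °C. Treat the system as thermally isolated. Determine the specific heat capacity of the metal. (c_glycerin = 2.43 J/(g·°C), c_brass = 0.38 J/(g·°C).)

Energy conservation, ΣQ = 0:
179·c·(73.58 − 274.1) + 286.1·2.43·(73.58 − 25.19) + 116.8·0.38·(73.58 − 25.19) = 0
-35893 c = -35790
c = -35790/-35893 ≈ 0.9971 J/(g·°C)

c ≈ 0.997 J/(g·°C)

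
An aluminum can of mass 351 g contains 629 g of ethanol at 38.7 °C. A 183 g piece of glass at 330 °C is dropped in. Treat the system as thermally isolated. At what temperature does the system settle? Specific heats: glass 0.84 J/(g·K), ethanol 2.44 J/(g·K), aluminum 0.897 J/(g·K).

T_f ≈ 61.1 °C

Conservation of energy gives ΣQ = 0:
183·0.84·(T − 330) + 629·2.44·(T − 38.7) + 351·0.897·(T − 38.7) = 0
2003.3 T = 122307
T ≈ 61.05 °C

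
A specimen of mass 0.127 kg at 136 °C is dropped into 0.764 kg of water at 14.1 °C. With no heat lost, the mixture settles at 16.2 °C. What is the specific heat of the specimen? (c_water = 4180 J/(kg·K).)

Let T be the final temperature. ΣQ_i = 0:
0.127·c·(16.2 − 136) + 0.764·4180·(16.2 − 14.1) = 0
-15.21 c = -6706.4
c = -6706.4/-15.21 ≈ 440.8 J/(kg·K)

c ≈ 441 J/(kg·K)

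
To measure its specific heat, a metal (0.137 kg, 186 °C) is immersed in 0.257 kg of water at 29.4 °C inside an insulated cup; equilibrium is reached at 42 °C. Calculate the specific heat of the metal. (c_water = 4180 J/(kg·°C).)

Heat lost by the metal = heat gained by the water:
0.137×c×(186 − 42) = 0.257×4180×(42 − 29.4)
19.73 c = 13536  ⇒  c ≈ 686.1 J/(kg·°C)

c ≈ 686 J/(kg·°C)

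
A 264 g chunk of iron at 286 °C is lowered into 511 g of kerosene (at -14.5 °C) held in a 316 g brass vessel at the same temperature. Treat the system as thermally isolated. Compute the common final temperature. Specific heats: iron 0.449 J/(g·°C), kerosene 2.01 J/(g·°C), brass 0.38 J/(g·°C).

Net heat exchanged in the isolated system is zero:
264×0.449×(T − 286) + 511×2.01×(T − (-14.5)) + 316×0.38×(T − (-14.5)) = 0
(118.54 + 1027.1 + 120.08) T = 118.54×286 + 1027.1×(-14.5) + 120.08×(-14.5)
T = 17267/1265.7 ≈ 13.64 °C

T_f ≈ 13.6 °C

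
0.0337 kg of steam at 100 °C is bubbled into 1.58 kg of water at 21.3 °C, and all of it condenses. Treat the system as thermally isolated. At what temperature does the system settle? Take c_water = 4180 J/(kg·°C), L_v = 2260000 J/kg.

Heat gained plus heat lost sum to zero:
steam→water at 100 °C releases m L_v = 0.0337·2260000 = 76162; condensate cools 100→T: 0.0337·4180·(T − 100) = 140.87(T − 100); original water: 6604.4(T − 21.3)
6745.3 T = 76162 + 14087 + 140674 = 230922
T ≈ 34.23 °C — below 100 °C, confirming all the steam condensed.

T_f ≈ 34.2 °C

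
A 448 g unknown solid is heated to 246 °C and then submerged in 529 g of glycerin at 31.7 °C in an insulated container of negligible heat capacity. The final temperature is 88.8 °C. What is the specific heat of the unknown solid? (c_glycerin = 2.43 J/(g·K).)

c ≈ 1.04 J/(g·K)

Heat lost by the unknown solid = heat gained by the glycerin:
448·c·(246 − 88.8) = 529·2.43·(88.8 − 31.7)
70426 c = 73400  ⇒  c ≈ 1.042 J/(g·K)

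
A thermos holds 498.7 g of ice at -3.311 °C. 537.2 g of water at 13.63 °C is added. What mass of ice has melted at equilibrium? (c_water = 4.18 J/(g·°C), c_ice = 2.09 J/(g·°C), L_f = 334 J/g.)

m_melted ≈ 81.3 g

Cooling the water to 0 °C releases 537.2·4.18·13.63 = 30606 J.
Warming the ice to 0 °C takes 498.7·2.09·3.311 = 3451 J, leaving 27155 J for melting.
Melting all 498.7 g of ice would need 498.7·334 = 166566 J.
That's not enough to melt it all — equilibrium is at 0 °C with ice remaining.
m_melted·334 = 27155  ⇒  m_melted ≈ 81.3 g.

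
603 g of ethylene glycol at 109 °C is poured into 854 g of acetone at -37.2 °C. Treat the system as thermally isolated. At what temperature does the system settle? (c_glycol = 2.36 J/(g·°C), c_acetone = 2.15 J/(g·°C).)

T_f ≈ 26.6 °C

T_f = Σ m_i c_i T_i / Σ m_i c_i:
T_f = (1423.1·109 + 1836.1·(-37.2)) / (1423.1 + 1836.1)
    = 86813 / 3259.2 ≈ 26.64 °C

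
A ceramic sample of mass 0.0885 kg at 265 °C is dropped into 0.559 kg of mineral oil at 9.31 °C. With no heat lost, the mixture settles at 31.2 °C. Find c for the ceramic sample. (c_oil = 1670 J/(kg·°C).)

Conservation of energy gives ΣQ = 0:
0.0885·c·(31.2 − 265) + 0.559·1670·(31.2 − 9.31) = 0
-20.69 c = -20435
c = -20435/-20.69 ≈ 987.6 J/(kg·°C)

c ≈ 988 J/(kg·°C)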